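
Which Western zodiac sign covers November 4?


Date: November 4
Conventional tropical zodiac dates: Scorpio from October 23 onward; Sagittarius starts November 22
November 4 falls within the Scorpio range

Scorpio


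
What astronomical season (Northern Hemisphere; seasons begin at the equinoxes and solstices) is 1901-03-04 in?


Date: March 4
Astronomical Winter (approx.; exact equinox/solstice day varies by year): December 21 to March 19
March 4 falls within the Winter window

Winter


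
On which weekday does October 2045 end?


October 2045 has 31 days
Anchor: Jan 1, 2045. With p = 2045 - 1 = 2044: (p + p//4 - p//100 + p//400) mod 7 = (2044 + 511 - 20 + 5) mod 7 = 2540 mod 7 = 6 -> Sunday (Mon=0 ... Sun=6)
Days before October (Jan-Sep): 273; October 1 index = (6 + 273) mod 7 = 6 -> Sunday
Last day offset: 31 - 1 = 30 days
Weekday index = (6 + 30) mod 7 = 1

Tuesday, October 31


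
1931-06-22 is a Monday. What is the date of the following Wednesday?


Current: Monday
Target: Wednesday
Days ahead: 2

Next Wednesday: 1931-06-24


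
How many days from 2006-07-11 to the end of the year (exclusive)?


Day of year: 192 of 365
Remaining = 365 - 192

173 days


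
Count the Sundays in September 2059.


September 2059 has 30 days
Anchor: Jan 1, 2059. With p = 2059 - 1 = 2058: (p + p//4 - p//100 + p//400) mod 7 = (2058 + 514 - 20 + 5) mod 7 = 2557 mod 7 = 2 -> Wednesday (Mon=0 ... Sun=6)
Days before September (Jan-Aug): 243; September 1 index = (2 + 243) mod 7 = 0 -> Monday
First Sunday is September 7
Sundays: 7, 14, 21, 28

4 Sundays


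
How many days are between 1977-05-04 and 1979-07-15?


From 1977-05-04 to 1979-07-15
1977-05-04: days before May = 31 + 28 + 31 + 30 = 120 (1977 is not a leap year); day of year = 120 + 4 = 124
1979-07-15: days before July = 31 + 28 + 31 + 30 + 31 + 30 = 181 (1979 is not a leap year); day of year = 181 + 15 = 196
Rest of 1977: 365 - 124 = 241
Full years 1978 (365): 365
Total = 241 + 365 + 196 = 802

802 days


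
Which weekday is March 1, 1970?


Target: March 1, 1970
Anchor: Jan 1, 1970. With p = 1970 - 1 = 1969: (p + p//4 - p//100 + p//400) mod 7 = (1969 + 492 - 19 + 4) mod 7 = 2446 mod 7 = 3 -> Thursday (Mon=0 ... Sun=6)
Days before March (Jan-Feb): 59 days
Weekday index = (3 + 59) mod 7 = 6

Sunday


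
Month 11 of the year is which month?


Month 11 of 12

November


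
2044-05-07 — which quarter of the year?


Month: May (month 5)
Q1: Jan-Mar, Q2: Apr-Jun, Q3: Jul-Sep, Q4: Oct-Dec

Q2


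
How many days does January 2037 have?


January 2037

31 days


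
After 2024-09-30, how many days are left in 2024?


Day of year: 274 of 366
Remaining = 366 - 274

92 days


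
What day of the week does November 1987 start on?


Target: November 1, 1987
Anchor: Jan 1, 1987. With p = 1987 - 1 = 1986: (p + p//4 - p//100 + p//400) mod 7 = (1986 + 496 - 19 + 4) mod 7 = 2467 mod 7 = 3 -> Thursday (Mon=0 ... Sun=6)
Days before November (Jan-Oct): 304 days
Weekday index = (3 + 304) mod 7 = 6

Sunday


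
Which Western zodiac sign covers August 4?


Date: August 4
Conventional tropical zodiac dates: Leo from July 23 onward; Virgo starts August 23
August 4 falls within the Leo range

Leo


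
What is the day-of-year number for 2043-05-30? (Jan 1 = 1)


Date: May 30, 2043
Days in months 1 through 4: 120
Plus 30 days in May

Day of year: 150


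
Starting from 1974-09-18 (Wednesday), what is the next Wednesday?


Current: Wednesday
Target: Wednesday
Days ahead: 7

Next Wednesday: 1974-09-25


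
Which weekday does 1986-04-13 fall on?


Date: April 13, 1986
Anchor: Jan 1, 1986. With p = 1986 - 1 = 1985: (p + p//4 - p//100 + p//400) mod 7 = (1985 + 496 - 19 + 4) mod 7 = 2466 mod 7 = 2 -> Wednesday (Mon=0 ... Sun=6)
Days before April (Jan-Mar): 90; offset = 90 + 13 - 1 = 102
Weekday index = (2 + 102) mod 7 = 6

Day of the week: Sunday


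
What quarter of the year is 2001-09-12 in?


Month: September (month 9)
Q1: Jan-Mar, Q2: Apr-Jun, Q3: Jul-Sep, Q4: Oct-Dec

Q3


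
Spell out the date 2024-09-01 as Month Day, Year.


ISO 2024-09-01 parses as year=2024, month=09, day=01
Month 9 -> September

September 1, 2024


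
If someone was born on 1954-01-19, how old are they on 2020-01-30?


Birth: 1954-01-19
Reference: 2020-01-30
Year difference: 2020 - 1954 = 66

66 years old


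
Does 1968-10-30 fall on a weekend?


Anchor: Jan 1, 1968. With p = 1968 - 1 = 1967: (p + p//4 - p//100 + p//400) mod 7 = (1967 + 491 - 19 + 4) mod 7 = 2443 mod 7 = 0 -> Monday (Mon=0 ... Sun=6)
Day of year: 304; offset = 303
Weekday index = (0 + 303) mod 7 = 2 -> Wednesday
Weekend days: Saturday, Sunday

No


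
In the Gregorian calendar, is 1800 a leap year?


Gregorian leap year rule: divisible by 4, but not by 100, unless also by 400.
1800 is divisible by 100 but not 400 -> not a leap year

No


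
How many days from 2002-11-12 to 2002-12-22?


From 2002-11-12 to 2002-12-22
2002-11-12: days before November = 31 + 28 + 31 + 30 + 31 + 30 + 31 + 31 + 30 + 31 = 304 (2002 is not a leap year); day of year = 304 + 12 = 316
2002-12-22: days before December = 31 + 28 + 31 + 30 + 31 + 30 + 31 + 31 + 30 + 31 + 30 = 334 (2002 is not a leap year); day of year = 334 + 22 = 356
Same year: 356 - 316 = 40

40 days


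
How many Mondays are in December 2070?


December 2070 has 31 days
Anchor: Jan 1, 2070. With p = 2070 - 1 = 2069: (p + p//4 - p//100 + p//400) mod 7 = (2069 + 517 - 20 + 5) mod 7 = 2571 mod 7 = 2 -> Wednesday (Mon=0 ... Sun=6)
Days before December (Jan-Nov): 334; December 1 index = (2 + 334) mod 7 = 0 -> Monday
First Monday is December 1
Mondays: 1, 8, 15, 22, 29

5 Mondays


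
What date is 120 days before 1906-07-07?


Start: 1906-07-07, subtract 120 days
Back 7 days from July 7 reaches June 30, 1906 -> 113 left
June 1906 has 30 days -> back to May 31, 1906 -> 83 left
May 1906 has 31 days -> back to April 30, 1906 -> 52 left
April 1906 has 30 days -> back to March 31, 1906 -> 22 left
March 1906: 31 - 22 = 9 -> lands on March 9

Result: 1906-03-09


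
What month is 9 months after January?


January is month 1
1 + 9 = 10

October


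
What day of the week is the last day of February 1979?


February 1979 has 28 days
Anchor: Jan 1, 1979. With p = 1979 - 1 = 1978: (p + p//4 - p//100 + p//400) mod 7 = (1978 + 494 - 19 + 4) mod 7 = 2457 mod 7 = 0 -> Monday (Mon=0 ... Sun=6)
Days before February (Jan): 31; February 1 index = (0 + 31) mod 7 = 3 -> Thursday
Last day offset: 28 - 1 = 27 days
Weekday index = (3 + 27) mod 7 = 2

Wednesday, February 28


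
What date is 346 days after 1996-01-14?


Start: 1996-01-14, add 346 days
January 1996 has 31 days: 31 - 14 = 17 days to January 31 -> 329 left
February 1996 has 29 days -> 300 left
March 1996 has 31 days -> 269 left
April 1996 has 30 days -> 239 left
May 1996 has 31 days -> 208 left
June 1996 has 30 days -> 178 left
July 1996 has 31 days -> 147 left
August 1996 has 31 days -> 116 left
September 1996 has 30 days -> 86 left
October 1996 has 31 days -> 55 left
November 1996 has 30 days -> 25 left
December 1996: 25 <= 31 -> lands on December 25

Result: 1996-12-25


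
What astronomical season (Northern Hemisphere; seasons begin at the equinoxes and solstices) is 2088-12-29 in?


Date: December 29
Astronomical Winter (approx.; exact equinox/solstice day varies by year): December 21 to March 19
December 29 falls within the Winter window

Winter


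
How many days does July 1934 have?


July 1934

31 days


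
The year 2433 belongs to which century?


Century = (year - 1) // 100 + 1
= (2433 - 1) // 100 + 1
= 2432 // 100 + 1
= 24 + 1

25th century


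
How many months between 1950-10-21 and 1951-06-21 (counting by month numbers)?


From October 1950 to June 1951
1 year * 12 = 12 months, minus 4 months = 8

8 months


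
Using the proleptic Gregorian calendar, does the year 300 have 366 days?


Gregorian leap year rule: divisible by 4, but not by 100, unless also by 400.
300 is divisible by 100 but not 400 -> not a leap year

No


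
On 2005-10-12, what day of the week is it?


Date: October 12, 2005
Anchor: Jan 1, 2005. With p = 2005 - 1 = 2004: (p + p//4 - p//100 + p//400) mod 7 = (2004 + 501 - 20 + 5) mod 7 = 2490 mod 7 = 5 -> Saturday (Mon=0 ... Sun=6)
Days before October (Jan-Sep): 273; offset = 273 + 12 - 1 = 284
Weekday index = (5 + 284) mod 7 = 2

Day of the week: Wednesday


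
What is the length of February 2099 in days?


February 2099 (leap year: no)

28 days


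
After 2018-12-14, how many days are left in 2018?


Day of year: 348 of 365
Remaining = 365 - 348

17 days


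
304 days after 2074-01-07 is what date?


Start: 2074-01-07, add 304 days
January 2074 has 31 days: 31 - 7 = 24 days to January 31 -> 280 left
February 2074 has 28 days -> 252 left
March 2074 has 31 days -> 221 left
April 2074 has 30 days -> 191 left
May 2074 has 31 days -> 160 left
June 2074 has 30 days -> 130 left
July 2074 has 31 days -> 99 left
August 2074 has 31 days -> 68 left
September 2074 has 30 days -> 38 left
October 2074 has 31 days -> 7 left
November 2074: 7 <= 30 -> lands on November 7

Result: 2074-11-07


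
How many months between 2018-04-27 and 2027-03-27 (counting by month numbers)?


From April 2018 to March 2027
9 years * 12 = 108 months, minus 1 month = 107

107 months


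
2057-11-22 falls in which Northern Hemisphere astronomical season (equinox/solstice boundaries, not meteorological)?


Date: November 22
Astronomical Autumn (approx.; exact equinox/solstice day varies by year): September 22 to December 20
November 22 falls within the Autumn window

Autumn


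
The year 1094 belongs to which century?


Century = (year - 1) // 100 + 1
= (1094 - 1) // 100 + 1
= 1093 // 100 + 1
= 10 + 1

11th century


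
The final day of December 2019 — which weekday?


December 2019 has 31 days
Anchor: Jan 1, 2019. With p = 2019 - 1 = 2018: (p + p//4 - p//100 + p//400) mod 7 = (2018 + 504 - 20 + 5) mod 7 = 2507 mod 7 = 1 -> Tuesday (Mon=0 ... Sun=6)
Days before December (Jan-Nov): 334; December 1 index = (1 + 334) mod 7 = 6 -> Sunday
Last day offset: 31 - 1 = 30 days
Weekday index = (6 + 30) mod 7 = 1

Tuesday, December 31


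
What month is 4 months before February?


February is month 2
2 - 4 = -2; wrap: -2 + 12 = 10

October


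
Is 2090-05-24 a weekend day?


Anchor: Jan 1, 2090. With p = 2090 - 1 = 2089: (p + p//4 - p//100 + p//400) mod 7 = (2089 + 522 - 20 + 5) mod 7 = 2596 mod 7 = 6 -> Sunday (Mon=0 ... Sun=6)
Day of year: 144; offset = 143
Weekday index = (6 + 143) mod 7 = 2 -> Wednesday
Weekend days: Saturday, Sunday

No


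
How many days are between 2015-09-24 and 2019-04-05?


From 2015-09-24 to 2019-04-05
2015-09-24: days before September = 31 + 28 + 31 + 30 + 31 + 30 + 31 + 31 = 243 (2015 is not a leap year); day of year = 243 + 24 = 267
2019-04-05: days before April = 31 + 28 + 31 = 90 (2019 is not a leap year); day of year = 90 + 5 = 95
Rest of 2015: 365 - 267 = 98
Full years 2016 (366), 2017 (365), 2018 (365): 1096
Total = 98 + 1096 + 95 = 1289

1289 days


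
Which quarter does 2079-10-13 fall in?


Month: October (month 10)
Q1: Jan-Mar, Q2: Apr-Jun, Q3: Jul-Sep, Q4: Oct-Dec

Q4


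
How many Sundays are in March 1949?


March 1949 has 31 days
Anchor: Jan 1, 1949. With p = 1949 - 1 = 1948: (p + p//4 - p//100 + p//400) mod 7 = (1948 + 487 - 19 + 4) mod 7 = 2420 mod 7 = 5 -> Saturday (Mon=0 ... Sun=6)
Days before March (Jan-Feb): 59; March 1 index = (5 + 59) mod 7 = 1 -> Tuesday
First Sunday is March 6
Sundays: 6, 13, 20, 27

4 Sundays


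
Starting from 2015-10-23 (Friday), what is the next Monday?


Current: Friday
Target: Monday
Days ahead: 3

Next Monday: 2015-10-26


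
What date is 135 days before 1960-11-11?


Start: 1960-11-11, subtract 135 days
Back 11 days from November 11 reaches October 31, 1960 -> 124 left
October 1960 has 31 days -> back to September 30, 1960 -> 93 left
September 1960 has 30 days -> back to August 31, 1960 -> 63 left
August 1960 has 31 days -> back to July 31, 1960 -> 32 left
July 1960 has 31 days -> back to June 30, 1960 -> 1 left
June 1960: 30 - 1 = 29 -> lands on June 29

Result: 1960-06-29


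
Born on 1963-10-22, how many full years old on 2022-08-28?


Birth: 1963-10-22
Reference: 2022-08-28
Year difference: 2022 - 1963 = 59
Birthday not yet reached in 2022, subtract 1

58 years old


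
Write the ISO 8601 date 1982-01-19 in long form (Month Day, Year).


ISO 1982-01-19 parses as year=1982, month=01, day=19
Month 1 -> January

January 19, 1982


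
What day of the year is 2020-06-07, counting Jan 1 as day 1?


Date: June 7, 2020
Days in months 1 through 5: 152
Plus 7 days in June

Day of year: 159


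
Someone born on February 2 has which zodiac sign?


Date: February 2
Conventional tropical zodiac dates: Aquarius from January 20 onward; Pisces starts February 19
February 2 falls within the Aquarius range

Aquarius


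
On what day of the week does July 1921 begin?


Target: July 1, 1921
Anchor: Jan 1, 1921. With p = 1921 - 1 = 1920: (p + p//4 - p//100 + p//400) mod 7 = (1920 + 480 - 19 + 4) mod 7 = 2385 mod 7 = 5 -> Saturday (Mon=0 ... Sun=6)
Days before July (Jan-Jun): 181 days
Weekday index = (5 + 181) mod 7 = 4

Friday


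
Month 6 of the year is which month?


Month 6 of 12

June


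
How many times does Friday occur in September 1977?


September 1977 has 30 days
Anchor: Jan 1, 1977. With p = 1977 - 1 = 1976: (p + p//4 - p//100 + p//400) mod 7 = (1976 + 494 - 19 + 4) mod 7 = 2455 mod 7 = 5 -> Saturday (Mon=0 ... Sun=6)
Days before September (Jan-Aug): 243; September 1 index = (5 + 243) mod 7 = 3 -> Thursday
First Friday is September 2
Fridays: 2, 9, 16, 23, 30

5 Fridays


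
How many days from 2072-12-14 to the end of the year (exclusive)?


Day of year: 349 of 366
Remaining = 366 - 349

17 days


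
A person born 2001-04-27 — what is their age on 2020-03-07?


Birth: 2001-04-27
Reference: 2020-03-07
Year difference: 2020 - 2001 = 19
Birthday not yet reached in 2020, subtract 1

18 years old


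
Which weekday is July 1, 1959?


Target: July 1, 1959
Anchor: Jan 1, 1959. With p = 1959 - 1 = 1958: (p + p//4 - p//100 + p//400) mod 7 = (1958 + 489 - 19 + 4) mod 7 = 2432 mod 7 = 3 -> Thursday (Mon=0 ... Sun=6)
Days before July (Jan-Jun): 181 days
Weekday index = (3 + 181) mod 7 = 2

Wednesday


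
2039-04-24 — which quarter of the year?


Month: April (month 4)
Q1: Jan-Mar, Q2: Apr-Jun, Q3: Jul-Sep, Q4: Oct-Dec

Q2


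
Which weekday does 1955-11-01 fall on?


Date: November 1, 1955
Anchor: Jan 1, 1955. With p = 1955 - 1 = 1954: (p + p//4 - p//100 + p//400) mod 7 = (1954 + 488 - 19 + 4) mod 7 = 2427 mod 7 = 5 -> Saturday (Mon=0 ... Sun=6)
Days before November (Jan-Oct): 304; offset = 304 + 1 - 1 = 304
Weekday index = (5 + 304) mod 7 = 1

Day of the week: Tuesday


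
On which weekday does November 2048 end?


November 2048 has 30 days
Anchor: Jan 1, 2048. With p = 2048 - 1 = 2047: (p + p//4 - p//100 + p//400) mod 7 = (2047 + 511 - 20 + 5) mod 7 = 2543 mod 7 = 2 -> Wednesday (Mon=0 ... Sun=6)
Days before November (Jan-Oct): 305; November 1 index = (2 + 305) mod 7 = 6 -> Sunday
Last day offset: 30 - 1 = 29 days
Weekday index = (6 + 29) mod 7 = 0

Monday, November 30


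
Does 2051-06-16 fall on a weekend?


Anchor: Jan 1, 2051. With p = 2051 - 1 = 2050: (p + p//4 - p//100 + p//400) mod 7 = (2050 + 512 - 20 + 5) mod 7 = 2547 mod 7 = 6 -> Sunday (Mon=0 ... Sun=6)
Day of year: 167; offset = 166
Weekday index = (6 + 166) mod 7 = 4 -> Friday
Weekend days: Saturday, Sunday

No


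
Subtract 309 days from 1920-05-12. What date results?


Start: 1920-05-12, subtract 309 days
Back 12 days from May 12 reaches April 30, 1920 -> 297 left
April 1920 has 30 days -> back to March 31, 1920 -> 267 left
March 1920 has 31 days -> back to February 29, 1920 -> 236 left
February 1920 has 29 days -> back to January 31, 1920 -> 207 left
January 1920 has 31 days -> back to December 31, 1919 -> 176 left
December 1919 has 31 days -> back to November 30, 1919 -> 145 left
November 1919 has 30 days -> back to October 31, 1919 -> 115 left
October 1919 has 31 days -> back to September 30, 1919 -> 84 left
September 1919 has 30 days -> back to August 31, 1919 -> 54 left
August 1919 has 31 days -> back to July 31, 1919 -> 23 left
July 1919: 31 - 23 = 8 -> lands on July 8

Result: 1919-07-08


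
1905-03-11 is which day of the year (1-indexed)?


Date: March 11, 1905
Days in months 1 through 2: 59
Plus 11 days in March

Day of year: 70


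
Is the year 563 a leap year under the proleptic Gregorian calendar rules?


Gregorian leap year rule: divisible by 4, but not by 100, unless also by 400.
563 is not divisible by 4 -> not a leap year

No


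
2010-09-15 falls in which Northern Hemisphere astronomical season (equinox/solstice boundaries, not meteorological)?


Date: September 15
Astronomical Summer (approx.; exact equinox/solstice day varies by year): June 21 to September 21
September 15 falls within the Summer window

Summer


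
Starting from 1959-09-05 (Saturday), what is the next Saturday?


Current: Saturday
Target: Saturday
Days ahead: 7

Next Saturday: 1959-09-12


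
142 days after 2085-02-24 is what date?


Start: 2085-02-24, add 142 days
February 2085 has 28 days: 28 - 24 = 4 days to February 28 -> 138 left
March 2085 has 31 days -> 107 left
April 2085 has 30 days -> 77 left
May 2085 has 31 days -> 46 left
June 2085 has 30 days -> 16 left
July 2085: 16 <= 31 -> lands on July 16

Result: 2085-07-16


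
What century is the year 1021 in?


Century = (year - 1) // 100 + 1
= (1021 - 1) // 100 + 1
= 1020 // 100 + 1
= 10 + 1

11th century


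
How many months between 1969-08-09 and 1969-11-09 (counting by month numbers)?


From August 1969 to November 1969
0 years * 12 = 0 months, plus 3 months = 3

3 months


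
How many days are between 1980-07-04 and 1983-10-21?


From 1980-07-04 to 1983-10-21
1980-07-04: days before July = 31 + 29 + 31 + 30 + 31 + 30 = 182 (1980 is a leap year); day of year = 182 + 4 = 186
1983-10-21: days before October = 31 + 28 + 31 + 30 + 31 + 30 + 31 + 31 + 30 = 273 (1983 is not a leap year); day of year = 273 + 21 = 294
Rest of 1980: 366 - 186 = 180
Full years 1981 (365), 1982 (365): 730
Total = 180 + 730 + 294 = 1204

1204 days


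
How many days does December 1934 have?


December 1934

31 days


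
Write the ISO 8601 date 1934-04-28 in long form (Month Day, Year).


ISO 1934-04-28 parses as year=1934, month=04, day=28
Month 4 -> April

April 28, 1934


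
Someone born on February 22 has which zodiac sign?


Date: February 22
Conventional tropical zodiac dates: Pisces from February 19 onward; Aries starts March 21
February 22 falls within the Pisces range

Pisces


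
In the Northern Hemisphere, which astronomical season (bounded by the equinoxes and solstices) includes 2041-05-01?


Date: May 1
Astronomical Spring (approx.; exact equinox/solstice day varies by year): March 20 to June 20
May 1 falls within the Spring window

Spring


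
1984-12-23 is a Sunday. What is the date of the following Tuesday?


Current: Sunday
Target: Tuesday
Days ahead: 2

Next Tuesday: 1984-12-25


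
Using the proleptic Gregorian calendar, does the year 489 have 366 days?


Gregorian leap year rule: divisible by 4, but not by 100, unless also by 400.
489 is not divisible by 4 -> not a leap year

No


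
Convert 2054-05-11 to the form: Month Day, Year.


ISO 2054-05-11 parses as year=2054, month=05, day=11
Month 5 -> May

May 11, 2054


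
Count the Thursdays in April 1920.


April 1920 has 30 days
Anchor: Jan 1, 1920. With p = 1920 - 1 = 1919: (p + p//4 - p//100 + p//400) mod 7 = (1919 + 479 - 19 + 4) mod 7 = 2383 mod 7 = 3 -> Thursday (Mon=0 ... Sun=6)
Days before April (Jan-Mar): 91; April 1 index = (3 + 91) mod 7 = 3 -> Thursday
First Thursday is April 1
Thursdays: 1, 8, 15, 22, 29

5 Thursdays


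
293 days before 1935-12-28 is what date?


Start: 1935-12-28, subtract 293 days
Back 28 days from December 28 reaches November 30, 1935 -> 265 left
November 1935 has 30 days -> back to October 31, 1935 -> 235 left
October 1935 has 31 days -> back to September 30, 1935 -> 204 left
September 1935 has 30 days -> back to August 31, 1935 -> 174 left
August 1935 has 31 days -> back to July 31, 1935 -> 143 left
July 1935 has 31 days -> back to June 30, 1935 -> 112 left
June 1935 has 30 days -> back to May 31, 1935 -> 82 left
May 1935 has 31 days -> back to April 30, 1935 -> 51 left
April 1935 has 30 days -> back to March 31, 1935 -> 21 left
March 1935: 31 - 21 = 10 -> lands on March 10

Result: 1935-03-10


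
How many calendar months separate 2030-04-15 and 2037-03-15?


From April 2030 to March 2037
7 years * 12 = 84 months, minus 1 month = 83

83 months


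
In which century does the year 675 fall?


Century = (year - 1) // 100 + 1
= (675 - 1) // 100 + 1
= 674 // 100 + 1
= 6 + 1

7th century


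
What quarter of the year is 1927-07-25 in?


Month: July (month 7)
Q1: Jan-Mar, Q2: Apr-Jun, Q3: Jul-Sep, Q4: Oct-Dec

Q3


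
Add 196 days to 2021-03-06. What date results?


Start: 2021-03-06, add 196 days
March 2021 has 31 days: 31 - 6 = 25 days to March 31 -> 171 left
April 2021 has 30 days -> 141 left
May 2021 has 31 days -> 110 left
June 2021 has 30 days -> 80 left
July 2021 has 31 days -> 49 left
August 2021 has 31 days -> 18 left
September 2021: 18 <= 30 -> lands on September 18

Result: 2021-09-18


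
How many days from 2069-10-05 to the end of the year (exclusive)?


Day of year: 278 of 365
Remaining = 365 - 278

87 days


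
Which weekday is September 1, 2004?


Target: September 1, 2004
Anchor: Jan 1, 2004. With p = 2004 - 1 = 2003: (p + p//4 - p//100 + p//400) mod 7 = (2003 + 500 - 20 + 5) mod 7 = 2488 mod 7 = 3 -> Thursday (Mon=0 ... Sun=6)
Days before September (Jan-Aug): 244 days
Weekday index = (3 + 244) mod 7 = 2

Wednesday


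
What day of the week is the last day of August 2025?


August 2025 has 31 days
Anchor: Jan 1, 2025. With p = 2025 - 1 = 2024: (p + p//4 - p//100 + p//400) mod 7 = (2024 + 506 - 20 + 5) mod 7 = 2515 mod 7 = 2 -> Wednesday (Mon=0 ... Sun=6)
Days before August (Jan-Jul): 212; August 1 index = (2 + 212) mod 7 = 4 -> Friday
Last day offset: 31 - 1 = 30 days
Weekday index = (4 + 30) mod 7 = 6

Sunday, August 31


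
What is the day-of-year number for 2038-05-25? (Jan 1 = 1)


Date: May 25, 2038
Days in months 1 through 4: 120
Plus 25 days in May

Day of year: 145


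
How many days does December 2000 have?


December 2000

31 days


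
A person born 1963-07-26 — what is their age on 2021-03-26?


Birth: 1963-07-26
Reference: 2021-03-26
Year difference: 2021 - 1963 = 58
Birthday not yet reached in 2021, subtract 1

57 years old


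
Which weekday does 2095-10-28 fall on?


Date: October 28, 2095
Anchor: Jan 1, 2095. With p = 2095 - 1 = 2094: (p + p//4 - p//100 + p//400) mod 7 = (2094 + 523 - 20 + 5) mod 7 = 2602 mod 7 = 5 -> Saturday (Mon=0 ... Sun=6)
Days before October (Jan-Sep): 273; offset = 273 + 28 - 1 = 300
Weekday index = (5 + 300) mod 7 = 4

Day of the week: Friday


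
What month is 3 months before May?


May is month 5
5 - 3 = 2

February


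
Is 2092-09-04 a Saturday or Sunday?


Anchor: Jan 1, 2092. With p = 2092 - 1 = 2091: (p + p//4 - p//100 + p//400) mod 7 = (2091 + 522 - 20 + 5) mod 7 = 2598 mod 7 = 1 -> Tuesday (Mon=0 ... Sun=6)
Day of year: 248; offset = 247
Weekday index = (1 + 247) mod 7 = 3 -> Thursday
Weekend days: Saturday, Sunday

No


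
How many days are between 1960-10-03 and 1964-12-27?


From 1960-10-03 to 1964-12-27
1960-10-03: days before October = 31 + 29 + 31 + 30 + 31 + 30 + 31 + 31 + 30 = 274 (1960 is a leap year); day of year = 274 + 3 = 277
1964-12-27: days before December = 31 + 29 + 31 + 30 + 31 + 30 + 31 + 31 + 30 + 31 + 30 = 335 (1964 is a leap year); day of year = 335 + 27 = 362
Rest of 1960: 366 - 277 = 89
Full years 1961 (365), 1962 (365), 1963 (365): 1095
Total = 89 + 1095 + 362 = 1546

1546 days


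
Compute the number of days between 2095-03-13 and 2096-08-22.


From 2095-03-13 to 2096-08-22
2095-03-13: days before March = 31 + 28 = 59 (2095 is not a leap year); day of year = 59 + 13 = 72
2096-08-22: days before August = 31 + 29 + 31 + 30 + 31 + 30 + 31 = 213 (2096 is a leap year); day of year = 213 + 22 = 235
Rest of 2095: 365 - 72 = 293
Total = 293 + 235 = 528

528 days


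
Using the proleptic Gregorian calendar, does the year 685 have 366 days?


Gregorian leap year rule: divisible by 4, but not by 100, unless also by 400.
685 is not divisible by 4 -> not a leap year

No


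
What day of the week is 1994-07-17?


Date: July 17, 1994
Anchor: Jan 1, 1994. With p = 1994 - 1 = 1993: (p + p//4 - p//100 + p//400) mod 7 = (1993 + 498 - 19 + 4) mod 7 = 2476 mod 7 = 5 -> Saturday (Mon=0 ... Sun=6)
Days before July (Jan-Jun): 181; offset = 181 + 17 - 1 = 197
Weekday index = (5 + 197) mod 7 = 6

Day of the week: Sunday


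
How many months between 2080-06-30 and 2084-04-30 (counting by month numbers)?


From June 2080 to April 2084
4 years * 12 = 48 months, minus 2 months = 46

46 months


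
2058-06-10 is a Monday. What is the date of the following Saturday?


Current: Monday
Target: Saturday
Days ahead: 5

Next Saturday: 2058-06-15


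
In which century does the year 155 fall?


Century = (year - 1) // 100 + 1
= (155 - 1) // 100 + 1
= 154 // 100 + 1
= 1 + 1

2nd century


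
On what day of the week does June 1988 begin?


Target: June 1, 1988
Anchor: Jan 1, 1988. With p = 1988 - 1 = 1987: (p + p//4 - p//100 + p//400) mod 7 = (1987 + 496 - 19 + 4) mod 7 = 2468 mod 7 = 4 -> Friday (Mon=0 ... Sun=6)
Days before June (Jan-May): 152 days
Weekday index = (4 + 152) mod 7 = 2

Wednesday


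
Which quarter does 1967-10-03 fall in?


Month: October (month 10)
Q1: Jan-Mar, Q2: Apr-Jun, Q3: Jul-Sep, Q4: Oct-Dec

Q4


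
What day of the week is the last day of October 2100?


October 2100 has 31 days
Anchor: Jan 1, 2100. With p = 2100 - 1 = 2099: (p + p//4 - p//100 + p//400) mod 7 = (2099 + 524 - 20 + 5) mod 7 = 2608 mod 7 = 4 -> Friday (Mon=0 ... Sun=6)
Days before October (Jan-Sep): 273; October 1 index = (4 + 273) mod 7 = 4 -> Friday
Last day offset: 31 - 1 = 30 days
Weekday index = (4 + 30) mod 7 = 6

Sunday, October 31


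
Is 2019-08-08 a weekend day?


Anchor: Jan 1, 2019. With p = 2019 - 1 = 2018: (p + p//4 - p//100 + p//400) mod 7 = (2018 + 504 - 20 + 5) mod 7 = 2507 mod 7 = 1 -> Tuesday (Mon=0 ... Sun=6)
Day of year: 220; offset = 219
Weekday index = (1 + 219) mod 7 = 3 -> Thursday
Weekend days: Saturday, Sunday

No


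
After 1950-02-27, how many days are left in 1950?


Day of year: 58 of 365
Remaining = 365 - 58

307 days


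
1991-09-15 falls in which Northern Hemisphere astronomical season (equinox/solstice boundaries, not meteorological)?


Date: September 15
Astronomical Summer (approx.; exact equinox/solstice day varies by year): June 21 to September 21
September 15 falls within the Summer window

Summer


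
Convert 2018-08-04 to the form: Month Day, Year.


ISO 2018-08-04 parses as year=2018, month=08, day=04
Month 8 -> August

August 4, 2018


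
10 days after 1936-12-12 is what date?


Start: 1936-12-12, add 10 days
December 1936 has 31 days; 12 + 10 = 22 stays within December

Result: 1936-12-22


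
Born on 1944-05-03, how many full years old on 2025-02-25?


Birth: 1944-05-03
Reference: 2025-02-25
Year difference: 2025 - 1944 = 81
Birthday not yet reached in 2025, subtract 1

80 years old


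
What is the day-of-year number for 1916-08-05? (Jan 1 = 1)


Date: August 5, 1916
Days in months 1 through 7: 213
Plus 5 days in August

Day of year: 218


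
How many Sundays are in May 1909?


May 1909 has 31 days
Anchor: Jan 1, 1909. With p = 1909 - 1 = 1908: (p + p//4 - p//100 + p//400) mod 7 = (1908 + 477 - 19 + 4) mod 7 = 2370 mod 7 = 4 -> Friday (Mon=0 ... Sun=6)
Days before May (Jan-Apr): 120; May 1 index = (4 + 120) mod 7 = 5 -> Saturday
First Sunday is May 2
Sundays: 2, 9, 16, 23, 30

5 Sundays


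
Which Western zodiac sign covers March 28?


Date: March 28
Conventional tropical zodiac dates: Aries from March 21 onward; Taurus starts April 20
March 28 falls within the Aries range

Aries


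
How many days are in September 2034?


September 2034

30 days


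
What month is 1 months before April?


April is month 4
4 - 1 = 3

March


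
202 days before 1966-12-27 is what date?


Start: 1966-12-27, subtract 202 days
Back 27 days from December 27 reaches November 30, 1966 -> 175 left
November 1966 has 30 days -> back to October 31, 1966 -> 145 left
October 1966 has 31 days -> back to September 30, 1966 -> 114 left
September 1966 has 30 days -> back to August 31, 1966 -> 84 left
August 1966 has 31 days -> back to July 31, 1966 -> 53 left
July 1966 has 31 days -> back to June 30, 1966 -> 22 left
June 1966: 30 - 22 = 8 -> lands on June 8

Result: 1966-06-08


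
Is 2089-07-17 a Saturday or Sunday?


Anchor: Jan 1, 2089. With p = 2089 - 1 = 2088: (p + p//4 - p//100 + p//400) mod 7 = (2088 + 522 - 20 + 5) mod 7 = 2595 mod 7 = 5 -> Saturday (Mon=0 ... Sun=6)
Day of year: 198; offset = 197
Weekday index = (5 + 197) mod 7 = 6 -> Sunday
Weekend days: Saturday, Sunday

Yes


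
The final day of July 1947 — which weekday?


July 1947 has 31 days
Anchor: Jan 1, 1947. With p = 1947 - 1 = 1946: (p + p//4 - p//100 + p//400) mod 7 = (1946 + 486 - 19 + 4) mod 7 = 2417 mod 7 = 2 -> Wednesday (Mon=0 ... Sun=6)
Days before July (Jan-Jun): 181; July 1 index = (2 + 181) mod 7 = 1 -> Tuesday
Last day offset: 31 - 1 = 30 days
Weekday index = (1 + 30) mod 7 = 3

Thursday, July 31


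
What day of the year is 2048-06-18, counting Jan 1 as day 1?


Date: June 18, 2048
Days in months 1 through 5: 152
Plus 18 days in June

Day of year: 170


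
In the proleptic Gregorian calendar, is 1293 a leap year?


Gregorian leap year rule: divisible by 4, but not by 100, unless also by 400.
1293 is not divisible by 4 -> not a leap year

No


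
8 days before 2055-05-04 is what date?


Start: 2055-05-04, subtract 8 days
Back 4 days from May 4 reaches April 30, 2055 -> 4 left
April 2055: 30 - 4 = 26 -> lands on April 26

Result: 2055-04-26


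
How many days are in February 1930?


February 1930 (leap year: no)

28 days


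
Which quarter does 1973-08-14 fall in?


Month: August (month 8)
Q1: Jan-Mar, Q2: Apr-Jun, Q3: Jul-Sep, Q4: Oct-Dec

Q3


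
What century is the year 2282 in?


Century = (year - 1) // 100 + 1
= (2282 - 1) // 100 + 1
= 2281 // 100 + 1
= 22 + 1

23rd century


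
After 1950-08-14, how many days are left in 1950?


Day of year: 226 of 365
Remaining = 365 - 226

139 days


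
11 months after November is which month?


November is month 11
11 + 11 = 22; wrap: 22 - 12 = 10

October


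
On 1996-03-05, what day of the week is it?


Date: March 5, 1996
Anchor: Jan 1, 1996. With p = 1996 - 1 = 1995: (p + p//4 - p//100 + p//400) mod 7 = (1995 + 498 - 19 + 4) mod 7 = 2478 mod 7 = 0 -> Monday (Mon=0 ... Sun=6)
Days before March (Jan-Feb): 60; offset = 60 + 5 - 1 = 64
Weekday index = (0 + 64) mod 7 = 1

Day of the week: Tuesday


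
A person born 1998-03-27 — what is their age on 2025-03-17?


Birth: 1998-03-27
Reference: 2025-03-17
Year difference: 2025 - 1998 = 27
Birthday not yet reached in 2025, subtract 1

26 years old


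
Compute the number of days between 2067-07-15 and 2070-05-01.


From 2067-07-15 to 2070-05-01
2067-07-15: days before July = 31 + 28 + 31 + 30 + 31 + 30 = 181 (2067 is not a leap year); day of year = 181 + 15 = 196
2070-05-01: days before May = 31 + 28 + 31 + 30 = 120 (2070 is not a leap year); day of year = 120 + 1 = 121
Rest of 2067: 365 - 196 = 169
Full years 2068 (366), 2069 (365): 731
Total = 169 + 731 + 121 = 1021

1021 days


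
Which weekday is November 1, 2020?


Target: November 1, 2020
Anchor: Jan 1, 2020. With p = 2020 - 1 = 2019: (p + p//4 - p//100 + p//400) mod 7 = (2019 + 504 - 20 + 5) mod 7 = 2508 mod 7 = 2 -> Wednesday (Mon=0 ... Sun=6)
Days before November (Jan-Oct): 305 days
Weekday index = (2 + 305) mod 7 = 6

Sunday


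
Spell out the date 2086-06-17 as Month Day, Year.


ISO 2086-06-17 parses as year=2086, month=06, day=17
Month 6 -> June

June 17, 2086


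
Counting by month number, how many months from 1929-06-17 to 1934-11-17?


From June 1929 to November 1934
5 years * 12 = 60 months, plus 5 months = 65

65 months


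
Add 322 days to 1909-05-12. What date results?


Start: 1909-05-12, add 322 days
May 1909 has 31 days: 31 - 12 = 19 days to May 31 -> 303 left
June 1909 has 30 days -> 273 left
July 1909 has 31 days -> 242 left
August 1909 has 31 days -> 211 left
September 1909 has 30 days -> 181 left
October 1909 has 31 days -> 150 left
November 1909 has 30 days -> 120 left
December 1909 has 31 days -> 89 left
January 1910 has 31 days -> 58 left
February 1910 has 28 days -> 30 left
March 1910: 30 <= 31 -> lands on March 30

Result: 1910-03-30


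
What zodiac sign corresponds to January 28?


Date: January 28
Conventional tropical zodiac dates: Aquarius from January 20 onward; Pisces starts February 19
January 28 falls within the Aquarius range

Aquarius


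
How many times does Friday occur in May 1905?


May 1905 has 31 days
Anchor: Jan 1, 1905. With p = 1905 - 1 = 1904: (p + p//4 - p//100 + p//400) mod 7 = (1904 + 476 - 19 + 4) mod 7 = 2365 mod 7 = 6 -> Sunday (Mon=0 ... Sun=6)
Days before May (Jan-Apr): 120; May 1 index = (6 + 120) mod 7 = 0 -> Monday
First Friday is May 5
Fridays: 5, 12, 19, 26

4 Fridays


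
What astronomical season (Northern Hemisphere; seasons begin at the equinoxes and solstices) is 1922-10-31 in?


Date: October 31
Astronomical Autumn (approx.; exact equinox/solstice day varies by year): September 22 to December 20
October 31 falls within the Autumn window

Autumn


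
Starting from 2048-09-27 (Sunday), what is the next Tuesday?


Current: Sunday
Target: Tuesday
Days ahead: 2

Next Tuesday: 2048-09-29


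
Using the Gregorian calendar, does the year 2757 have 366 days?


Gregorian leap year rule: divisible by 4, but not by 100, unless also by 400.
2757 is not divisible by 4 -> not a leap year

No


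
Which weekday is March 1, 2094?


Target: March 1, 2094
Anchor: Jan 1, 2094. With p = 2094 - 1 = 2093: (p + p//4 - p//100 + p//400) mod 7 = (2093 + 523 - 20 + 5) mod 7 = 2601 mod 7 = 4 -> Friday (Mon=0 ... Sun=6)
Days before March (Jan-Feb): 59 days
Weekday index = (4 + 59) mod 7 = 0

Monday


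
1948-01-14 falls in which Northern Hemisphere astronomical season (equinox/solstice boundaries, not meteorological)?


Date: January 14
Astronomical Winter (approx.; exact equinox/solstice day varies by year): December 21 to March 19
January 14 falls within the Winter window

Winter


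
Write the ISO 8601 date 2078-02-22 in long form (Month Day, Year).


ISO 2078-02-22 parses as year=2078, month=02, day=22
Month 2 -> February

February 22, 2078


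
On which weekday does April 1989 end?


April 1989 has 30 days
Anchor: Jan 1, 1989. With p = 1989 - 1 = 1988: (p + p//4 - p//100 + p//400) mod 7 = (1988 + 497 - 19 + 4) mod 7 = 2470 mod 7 = 6 -> Sunday (Mon=0 ... Sun=6)
Days before April (Jan-Mar): 90; April 1 index = (6 + 90) mod 7 = 5 -> Saturday
Last day offset: 30 - 1 = 29 days
Weekday index = (5 + 29) mod 7 = 6

Sunday, April 30


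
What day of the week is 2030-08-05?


Date: August 5, 2030
Anchor: Jan 1, 2030. With p = 2030 - 1 = 2029: (p + p//4 - p//100 + p//400) mod 7 = (2029 + 507 - 20 + 5) mod 7 = 2521 mod 7 = 1 -> Tuesday (Mon=0 ... Sun=6)
Days before August (Jan-Jul): 212; offset = 212 + 5 - 1 = 216
Weekday index = (1 + 216) mod 7 = 0

Day of the week: Monday


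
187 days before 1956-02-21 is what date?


Start: 1956-02-21, subtract 187 days
Back 21 days from February 21 reaches January 31, 1956 -> 166 left
January 1956 has 31 days -> back to December 31, 1955 -> 135 left
December 1955 has 31 days -> back to November 30, 1955 -> 104 left
November 1955 has 30 days -> back to October 31, 1955 -> 74 left
October 1955 has 31 days -> back to September 30, 1955 -> 43 left
September 1955 has 30 days -> back to August 31, 1955 -> 13 left
August 1955: 31 - 13 = 18 -> lands on August 18

Result: 1955-08-18


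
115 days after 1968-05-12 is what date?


Start: 1968-05-12, add 115 days
May 1968 has 31 days: 31 - 12 = 19 days to May 31 -> 96 left
June 1968 has 30 days -> 66 left
July 1968 has 31 days -> 35 left
August 1968 has 31 days -> 4 left
September 1968: 4 <= 30 -> lands on September 4

Result: 1968-09-04


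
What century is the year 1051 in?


Century = (year - 1) // 100 + 1
= (1051 - 1) // 100 + 1
= 1050 // 100 + 1
= 10 + 1

11th century


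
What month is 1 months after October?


October is month 10
10 + 1 = 11

November


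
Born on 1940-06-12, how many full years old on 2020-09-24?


Birth: 1940-06-12
Reference: 2020-09-24
Year difference: 2020 - 1940 = 80

80 years old


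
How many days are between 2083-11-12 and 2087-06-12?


From 2083-11-12 to 2087-06-12
2083-11-12: days before November = 31 + 28 + 31 + 30 + 31 + 30 + 31 + 31 + 30 + 31 = 304 (2083 is not a leap year); day of year = 304 + 12 = 316
2087-06-12: days before June = 31 + 28 + 31 + 30 + 31 = 151 (2087 is not a leap year); day of year = 151 + 12 = 163
Rest of 2083: 365 - 316 = 49
Full years 2084 (366), 2085 (365), 2086 (365): 1096
Total = 49 + 1096 + 163 = 1308

1308 days


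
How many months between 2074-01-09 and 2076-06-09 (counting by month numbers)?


From January 2074 to June 2076
2 years * 12 = 24 months, plus 5 months = 29

29 months


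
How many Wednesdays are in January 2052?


January 2052 has 31 days
Anchor: Jan 1, 2052. With p = 2052 - 1 = 2051: (p + p//4 - p//100 + p//400) mod 7 = (2051 + 512 - 20 + 5) mod 7 = 2548 mod 7 = 0 -> Monday (Mon=0 ... Sun=6)
January 1 is the anchor itself -> Monday
First Wednesday is January 3
Wednesdays: 3, 10, 17, 24, 31

5 Wednesdays


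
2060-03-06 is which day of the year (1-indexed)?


Date: March 6, 2060
Days in months 1 through 2: 60
Plus 6 days in March

Day of year: 66


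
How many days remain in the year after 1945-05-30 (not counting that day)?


Day of year: 150 of 365
Remaining = 365 - 150

215 days


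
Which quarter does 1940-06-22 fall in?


Month: June (month 6)
Q1: Jan-Mar, Q2: Apr-Jun, Q3: Jul-Sep, Q4: Oct-Dec

Q2


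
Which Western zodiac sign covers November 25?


Date: November 25
Conventional tropical zodiac dates: Sagittarius from November 22 onward; Capricorn starts December 22
November 25 falls within the Sagittarius range

Sagittarius


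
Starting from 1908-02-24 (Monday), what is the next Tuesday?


Current: Monday
Target: Tuesday
Days ahead: 1

Next Tuesday: 1908-02-25


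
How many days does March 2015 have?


March 2015

31 days


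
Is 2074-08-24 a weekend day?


Anchor: Jan 1, 2074. With p = 2074 - 1 = 2073: (p + p//4 - p//100 + p//400) mod 7 = (2073 + 518 - 20 + 5) mod 7 = 2576 mod 7 = 0 -> Monday (Mon=0 ... Sun=6)
Day of year: 236; offset = 235
Weekday index = (0 + 235) mod 7 = 4 -> Friday
Weekend days: Saturday, Sunday

No


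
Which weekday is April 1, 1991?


Target: April 1, 1991
Anchor: Jan 1, 1991. With p = 1991 - 1 = 1990: (p + p//4 - p//100 + p//400) mod 7 = (1990 + 497 - 19 + 4) mod 7 = 2472 mod 7 = 1 -> Tuesday (Mon=0 ... Sun=6)
Days before April (Jan-Mar): 90 days
Weekday index = (1 + 90) mod 7 = 0

Monday


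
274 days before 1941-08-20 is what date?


Start: 1941-08-20, subtract 274 days
Back 20 days from August 20 reaches July 31, 1941 -> 254 left
July 1941 has 31 days -> back to June 30, 1941 -> 223 left
June 1941 has 30 days -> back to May 31, 1941 -> 193 left
May 1941 has 31 days -> back to April 30, 1941 -> 162 left
April 1941 has 30 days -> back to March 31, 1941 -> 132 left
March 1941 has 31 days -> back to February 28, 1941 -> 101 left
February 1941 has 28 days -> back to January 31, 1941 -> 73 left
January 1941 has 31 days -> back to December 31, 1940 -> 42 left
December 1940 has 31 days -> back to November 30, 1940 -> 11 left
November 1940: 30 - 11 = 19 -> lands on November 19

Result: 1940-11-19
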